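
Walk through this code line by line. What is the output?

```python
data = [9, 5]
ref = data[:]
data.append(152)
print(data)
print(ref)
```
[9, 5, 152]
[9, 5]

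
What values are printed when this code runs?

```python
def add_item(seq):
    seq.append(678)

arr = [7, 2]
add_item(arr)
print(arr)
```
[7, 2, 678]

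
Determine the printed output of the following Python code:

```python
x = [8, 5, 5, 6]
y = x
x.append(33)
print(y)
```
[8, 5, 5, 6, 33]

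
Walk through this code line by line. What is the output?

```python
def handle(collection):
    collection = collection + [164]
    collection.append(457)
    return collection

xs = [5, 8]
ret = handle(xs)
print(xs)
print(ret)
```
[5, 8]
[5, 8, 164, 457]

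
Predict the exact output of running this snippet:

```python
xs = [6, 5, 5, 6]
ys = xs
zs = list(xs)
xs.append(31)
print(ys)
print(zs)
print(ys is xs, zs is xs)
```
[6, 5, 5, 6, 31]
[6, 5, 5, 6]
True False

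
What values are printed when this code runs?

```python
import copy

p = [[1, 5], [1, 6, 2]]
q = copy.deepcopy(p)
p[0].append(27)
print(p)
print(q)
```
[[1, 5, 27], [1, 6, 2]]
[[1, 5], [1, 6, 2]]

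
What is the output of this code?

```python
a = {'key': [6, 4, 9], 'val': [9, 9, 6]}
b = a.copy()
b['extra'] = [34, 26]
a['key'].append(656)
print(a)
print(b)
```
{'key': [6, 4, 9, 656], 'val': [9, 9, 6]}
{'key': [6, 4, 9, 656], 'val': [9, 9, 6], 'extra': [34, 26]}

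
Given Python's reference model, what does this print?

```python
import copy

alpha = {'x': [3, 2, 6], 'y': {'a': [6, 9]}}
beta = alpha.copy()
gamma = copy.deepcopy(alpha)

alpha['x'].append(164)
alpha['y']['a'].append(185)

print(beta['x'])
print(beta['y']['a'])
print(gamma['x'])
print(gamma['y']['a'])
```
[3, 2, 6, 164]
[6, 9, 185]
[3, 2, 6]
[6, 9]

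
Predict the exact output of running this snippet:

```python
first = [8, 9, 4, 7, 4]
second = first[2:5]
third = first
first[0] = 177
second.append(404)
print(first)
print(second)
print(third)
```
[177, 9, 4, 7, 4]
[4, 7, 4, 404]
[177, 9, 4, 7, 4]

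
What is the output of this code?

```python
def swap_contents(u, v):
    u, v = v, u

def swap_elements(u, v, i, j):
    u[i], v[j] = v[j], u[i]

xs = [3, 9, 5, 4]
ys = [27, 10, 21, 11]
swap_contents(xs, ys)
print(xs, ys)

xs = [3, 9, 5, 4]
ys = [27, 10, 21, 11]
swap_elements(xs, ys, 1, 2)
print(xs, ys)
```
[3, 9, 5, 4] [27, 10, 21, 11]
[3, 21, 5, 4] [27, 10, 9, 11]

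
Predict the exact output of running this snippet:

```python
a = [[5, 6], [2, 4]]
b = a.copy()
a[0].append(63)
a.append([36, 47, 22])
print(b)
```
[[5, 6, 63], [2, 4]]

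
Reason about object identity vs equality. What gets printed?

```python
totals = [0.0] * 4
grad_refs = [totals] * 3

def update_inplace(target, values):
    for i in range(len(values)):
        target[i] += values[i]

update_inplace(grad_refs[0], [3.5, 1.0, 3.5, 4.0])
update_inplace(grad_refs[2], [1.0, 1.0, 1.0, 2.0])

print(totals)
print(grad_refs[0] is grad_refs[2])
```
[4.5, 2.0, 4.5, 6.0]
True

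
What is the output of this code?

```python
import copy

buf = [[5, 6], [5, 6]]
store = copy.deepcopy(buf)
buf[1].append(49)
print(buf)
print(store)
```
[[5, 6], [5, 6, 49]]
[[5, 6], [5, 6]]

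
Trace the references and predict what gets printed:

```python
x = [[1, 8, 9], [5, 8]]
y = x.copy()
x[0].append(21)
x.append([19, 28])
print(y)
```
[[1, 8, 9, 21], [5, 8]]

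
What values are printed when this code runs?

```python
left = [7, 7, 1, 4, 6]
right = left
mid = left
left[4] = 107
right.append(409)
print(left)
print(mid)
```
[7, 7, 1, 4, 107, 409]
[7, 7, 1, 4, 107, 409]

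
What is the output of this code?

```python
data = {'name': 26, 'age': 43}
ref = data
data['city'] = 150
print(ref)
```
{'name': 26, 'age': 43, 'city': 150}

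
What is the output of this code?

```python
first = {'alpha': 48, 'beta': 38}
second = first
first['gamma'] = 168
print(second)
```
{'alpha': 48, 'beta': 38, 'gamma': 168}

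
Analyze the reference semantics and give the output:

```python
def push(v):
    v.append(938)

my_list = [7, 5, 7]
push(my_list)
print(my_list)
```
[7, 5, 7, 938]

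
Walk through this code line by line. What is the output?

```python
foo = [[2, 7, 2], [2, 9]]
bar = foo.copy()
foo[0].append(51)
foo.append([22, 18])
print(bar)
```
[[2, 7, 2, 51], [2, 9]]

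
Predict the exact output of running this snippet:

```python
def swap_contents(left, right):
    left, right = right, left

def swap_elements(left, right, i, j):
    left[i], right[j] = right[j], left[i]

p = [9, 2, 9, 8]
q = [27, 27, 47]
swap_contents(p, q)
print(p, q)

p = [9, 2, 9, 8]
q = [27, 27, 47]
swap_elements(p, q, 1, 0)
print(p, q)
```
[9, 2, 9, 8] [27, 27, 47]
[9, 27, 9, 8] [2, 27, 47]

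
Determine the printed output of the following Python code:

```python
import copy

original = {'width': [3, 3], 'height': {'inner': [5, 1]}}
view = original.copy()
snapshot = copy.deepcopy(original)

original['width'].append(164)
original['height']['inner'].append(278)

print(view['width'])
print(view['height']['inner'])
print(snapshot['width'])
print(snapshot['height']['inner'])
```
[3, 3, 164]
[5, 1, 278]
[3, 3]
[5, 1]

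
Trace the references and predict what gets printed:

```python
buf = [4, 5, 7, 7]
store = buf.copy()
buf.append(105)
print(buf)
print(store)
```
[4, 5, 7, 7, 105]
[4, 5, 7, 7]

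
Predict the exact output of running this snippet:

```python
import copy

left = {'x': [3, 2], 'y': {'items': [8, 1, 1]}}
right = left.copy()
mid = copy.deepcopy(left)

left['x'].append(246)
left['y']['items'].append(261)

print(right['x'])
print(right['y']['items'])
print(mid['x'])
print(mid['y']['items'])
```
[3, 2, 246]
[8, 1, 1, 261]
[3, 2]
[8, 1, 1]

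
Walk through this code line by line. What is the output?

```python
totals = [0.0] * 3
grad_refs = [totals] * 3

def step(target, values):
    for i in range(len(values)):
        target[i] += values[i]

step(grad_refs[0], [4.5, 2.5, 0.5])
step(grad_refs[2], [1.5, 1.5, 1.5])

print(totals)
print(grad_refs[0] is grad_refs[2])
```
[6.0, 4.0, 2.0]
True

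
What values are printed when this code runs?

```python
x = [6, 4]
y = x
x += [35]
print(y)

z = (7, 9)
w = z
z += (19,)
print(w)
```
[6, 4, 35]
(7, 9)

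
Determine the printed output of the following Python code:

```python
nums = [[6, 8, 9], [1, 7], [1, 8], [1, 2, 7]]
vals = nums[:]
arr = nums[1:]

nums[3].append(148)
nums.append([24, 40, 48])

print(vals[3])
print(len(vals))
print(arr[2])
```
[1, 2, 7, 148]
4
[1, 2, 7, 148]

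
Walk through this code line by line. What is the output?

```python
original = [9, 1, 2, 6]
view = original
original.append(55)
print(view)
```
[9, 1, 2, 6, 55]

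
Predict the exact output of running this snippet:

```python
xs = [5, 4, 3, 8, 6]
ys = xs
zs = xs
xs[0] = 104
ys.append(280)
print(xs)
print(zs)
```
[104, 4, 3, 8, 6, 280]
[104, 4, 3, 8, 6, 280]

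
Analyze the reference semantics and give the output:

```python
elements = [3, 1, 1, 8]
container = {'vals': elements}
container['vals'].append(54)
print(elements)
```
[3, 1, 1, 8, 54]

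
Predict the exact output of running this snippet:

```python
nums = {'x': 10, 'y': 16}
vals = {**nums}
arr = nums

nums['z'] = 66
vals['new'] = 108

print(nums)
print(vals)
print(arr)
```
{'x': 10, 'y': 16, 'z': 66}
{'x': 10, 'y': 16, 'new': 108}
{'x': 10, 'y': 16, 'z': 66}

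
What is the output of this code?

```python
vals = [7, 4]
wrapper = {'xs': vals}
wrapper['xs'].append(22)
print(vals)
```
[7, 4, 22]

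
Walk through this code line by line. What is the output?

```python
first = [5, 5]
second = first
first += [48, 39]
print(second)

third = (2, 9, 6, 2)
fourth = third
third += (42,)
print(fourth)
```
[5, 5, 48, 39]
(2, 9, 6, 2)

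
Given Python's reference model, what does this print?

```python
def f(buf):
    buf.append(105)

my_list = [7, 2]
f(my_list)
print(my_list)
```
[7, 2, 105]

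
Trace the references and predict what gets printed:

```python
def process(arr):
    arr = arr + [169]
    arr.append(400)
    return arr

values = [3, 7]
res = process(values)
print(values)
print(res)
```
[3, 7]
[3, 7, 169, 400]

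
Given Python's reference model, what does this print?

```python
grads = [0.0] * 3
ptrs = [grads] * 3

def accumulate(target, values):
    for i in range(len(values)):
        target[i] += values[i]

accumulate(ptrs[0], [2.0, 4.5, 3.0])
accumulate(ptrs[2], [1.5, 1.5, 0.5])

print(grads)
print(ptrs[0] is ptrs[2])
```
[3.5, 6.0, 3.5]
True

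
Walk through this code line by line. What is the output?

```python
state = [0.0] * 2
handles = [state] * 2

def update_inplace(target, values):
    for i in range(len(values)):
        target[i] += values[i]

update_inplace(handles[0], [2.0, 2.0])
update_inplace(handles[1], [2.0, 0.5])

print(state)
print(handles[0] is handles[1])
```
[4.0, 2.5]
True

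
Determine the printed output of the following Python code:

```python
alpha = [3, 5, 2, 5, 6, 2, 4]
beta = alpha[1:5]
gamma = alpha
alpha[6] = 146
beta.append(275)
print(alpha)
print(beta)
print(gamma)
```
[3, 5, 2, 5, 6, 2, 146]
[5, 2, 5, 6, 275]
[3, 5, 2, 5, 6, 2, 146]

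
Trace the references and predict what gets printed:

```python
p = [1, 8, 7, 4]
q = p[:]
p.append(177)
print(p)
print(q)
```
[1, 8, 7, 4, 177]
[1, 8, 7, 4]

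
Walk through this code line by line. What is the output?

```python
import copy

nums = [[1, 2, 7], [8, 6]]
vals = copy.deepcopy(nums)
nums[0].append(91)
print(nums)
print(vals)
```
[[1, 2, 7, 91], [8, 6]]
[[1, 2, 7], [8, 6]]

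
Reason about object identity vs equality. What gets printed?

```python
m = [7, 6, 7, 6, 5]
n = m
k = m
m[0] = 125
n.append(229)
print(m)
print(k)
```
[125, 6, 7, 6, 5, 229]
[125, 6, 7, 6, 5, 229]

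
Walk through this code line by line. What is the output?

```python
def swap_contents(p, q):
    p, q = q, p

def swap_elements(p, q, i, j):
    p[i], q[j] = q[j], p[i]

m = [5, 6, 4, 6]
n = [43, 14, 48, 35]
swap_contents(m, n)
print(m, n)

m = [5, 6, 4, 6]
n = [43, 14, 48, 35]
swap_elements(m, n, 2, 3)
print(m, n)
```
[5, 6, 4, 6] [43, 14, 48, 35]
[5, 6, 35, 6] [43, 14, 48, 4]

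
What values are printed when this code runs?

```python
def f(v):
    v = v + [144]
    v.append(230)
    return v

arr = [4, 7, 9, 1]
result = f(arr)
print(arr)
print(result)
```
[4, 7, 9, 1]
[4, 7, 9, 1, 144, 230]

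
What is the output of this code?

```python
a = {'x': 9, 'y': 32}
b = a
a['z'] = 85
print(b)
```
{'x': 9, 'y': 32, 'z': 85}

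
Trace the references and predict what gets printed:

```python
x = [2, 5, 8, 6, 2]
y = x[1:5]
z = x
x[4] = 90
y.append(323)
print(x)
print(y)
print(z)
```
[2, 5, 8, 6, 90]
[5, 8, 6, 2, 323]
[2, 5, 8, 6, 90]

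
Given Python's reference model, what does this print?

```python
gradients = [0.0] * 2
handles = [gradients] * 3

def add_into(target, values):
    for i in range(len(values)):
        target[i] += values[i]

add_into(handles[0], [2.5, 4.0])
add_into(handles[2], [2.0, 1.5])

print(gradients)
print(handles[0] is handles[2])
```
[4.5, 5.5]
True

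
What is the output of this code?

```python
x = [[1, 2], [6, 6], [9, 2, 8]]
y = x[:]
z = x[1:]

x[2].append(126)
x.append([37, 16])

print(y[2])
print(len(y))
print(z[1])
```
[9, 2, 8, 126]
3
[9, 2, 8, 126]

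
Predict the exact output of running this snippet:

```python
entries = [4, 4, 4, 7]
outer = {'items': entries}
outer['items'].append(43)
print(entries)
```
[4, 4, 4, 7, 43]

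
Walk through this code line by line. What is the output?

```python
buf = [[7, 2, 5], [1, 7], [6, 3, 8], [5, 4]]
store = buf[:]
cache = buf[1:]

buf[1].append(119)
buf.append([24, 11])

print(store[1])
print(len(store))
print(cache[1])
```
[1, 7, 119]
4
[6, 3, 8]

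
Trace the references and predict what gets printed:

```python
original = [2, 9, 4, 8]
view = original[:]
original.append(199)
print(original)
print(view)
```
[2, 9, 4, 8, 199]
[2, 9, 4, 8]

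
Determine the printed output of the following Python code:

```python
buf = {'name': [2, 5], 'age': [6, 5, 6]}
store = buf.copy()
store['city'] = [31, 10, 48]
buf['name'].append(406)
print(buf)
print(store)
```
{'name': [2, 5, 406], 'age': [6, 5, 6]}
{'name': [2, 5, 406], 'age': [6, 5, 6], 'city': [31, 10, 48]}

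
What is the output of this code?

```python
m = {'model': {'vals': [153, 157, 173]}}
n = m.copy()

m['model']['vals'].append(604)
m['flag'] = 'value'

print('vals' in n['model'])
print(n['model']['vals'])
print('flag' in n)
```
True
[153, 157, 173, 604]
False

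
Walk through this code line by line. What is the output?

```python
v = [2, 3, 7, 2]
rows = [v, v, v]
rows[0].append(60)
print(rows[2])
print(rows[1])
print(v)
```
[2, 3, 7, 2, 60]
[2, 3, 7, 2, 60]
[2, 3, 7, 2, 60]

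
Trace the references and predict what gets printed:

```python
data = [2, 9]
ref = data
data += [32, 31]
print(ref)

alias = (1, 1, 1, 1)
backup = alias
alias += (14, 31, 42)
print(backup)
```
[2, 9, 32, 31]
(1, 1, 1, 1)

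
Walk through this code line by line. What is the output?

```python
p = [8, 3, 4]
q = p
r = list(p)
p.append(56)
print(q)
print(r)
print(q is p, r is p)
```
[8, 3, 4, 56]
[8, 3, 4]
True False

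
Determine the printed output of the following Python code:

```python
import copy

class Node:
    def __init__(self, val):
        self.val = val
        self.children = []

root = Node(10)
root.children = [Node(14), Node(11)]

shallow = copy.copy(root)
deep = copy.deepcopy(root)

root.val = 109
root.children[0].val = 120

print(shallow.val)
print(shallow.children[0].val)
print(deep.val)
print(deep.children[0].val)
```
10
120
10
14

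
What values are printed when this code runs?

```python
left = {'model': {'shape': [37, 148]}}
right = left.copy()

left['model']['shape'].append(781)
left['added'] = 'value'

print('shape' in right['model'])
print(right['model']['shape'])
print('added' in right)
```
True
[37, 148, 781]
False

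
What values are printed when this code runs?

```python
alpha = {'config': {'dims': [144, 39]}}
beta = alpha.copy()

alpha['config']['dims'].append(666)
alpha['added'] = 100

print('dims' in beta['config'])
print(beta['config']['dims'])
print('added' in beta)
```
True
[144, 39, 666]
False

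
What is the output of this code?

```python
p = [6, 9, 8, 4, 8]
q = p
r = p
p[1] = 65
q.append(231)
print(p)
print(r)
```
[6, 65, 8, 4, 8, 231]
[6, 65, 8, 4, 8, 231]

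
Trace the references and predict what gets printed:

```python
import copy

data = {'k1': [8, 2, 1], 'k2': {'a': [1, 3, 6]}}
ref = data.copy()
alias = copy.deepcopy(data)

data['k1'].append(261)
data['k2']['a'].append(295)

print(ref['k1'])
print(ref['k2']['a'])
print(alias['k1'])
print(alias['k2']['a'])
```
[8, 2, 1, 261]
[1, 3, 6, 295]
[8, 2, 1]
[1, 3, 6]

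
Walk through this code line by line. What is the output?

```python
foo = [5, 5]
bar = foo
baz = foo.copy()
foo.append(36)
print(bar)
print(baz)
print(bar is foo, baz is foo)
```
[5, 5, 36]
[5, 5]
True False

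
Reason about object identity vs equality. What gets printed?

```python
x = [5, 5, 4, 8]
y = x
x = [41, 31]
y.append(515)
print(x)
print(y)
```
[41, 31]
[5, 5, 4, 8, 515]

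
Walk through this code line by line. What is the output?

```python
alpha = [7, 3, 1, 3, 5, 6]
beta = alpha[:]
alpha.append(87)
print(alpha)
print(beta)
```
[7, 3, 1, 3, 5, 6, 87]
[7, 3, 1, 3, 5, 6]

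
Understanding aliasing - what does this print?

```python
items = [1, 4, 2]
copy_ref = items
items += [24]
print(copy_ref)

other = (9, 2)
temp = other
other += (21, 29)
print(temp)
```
[1, 4, 2, 24]
(9, 2)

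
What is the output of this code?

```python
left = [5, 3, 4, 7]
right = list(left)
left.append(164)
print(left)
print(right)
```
[5, 3, 4, 7, 164]
[5, 3, 4, 7]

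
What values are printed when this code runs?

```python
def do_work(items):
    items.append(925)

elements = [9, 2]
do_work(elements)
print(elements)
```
[9, 2, 925]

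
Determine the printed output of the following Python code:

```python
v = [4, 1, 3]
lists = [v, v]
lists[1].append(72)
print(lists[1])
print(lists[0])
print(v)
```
[4, 1, 3, 72]
[4, 1, 3, 72]
[4, 1, 3, 72]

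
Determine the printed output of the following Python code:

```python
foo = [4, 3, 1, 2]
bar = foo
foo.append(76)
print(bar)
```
[4, 3, 1, 2, 76]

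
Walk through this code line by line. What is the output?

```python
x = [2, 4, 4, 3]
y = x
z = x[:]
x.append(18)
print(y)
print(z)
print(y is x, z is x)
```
[2, 4, 4, 3, 18]
[2, 4, 4, 3]
True False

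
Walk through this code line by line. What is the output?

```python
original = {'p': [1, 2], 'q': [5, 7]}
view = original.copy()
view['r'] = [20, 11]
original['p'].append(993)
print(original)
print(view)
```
{'p': [1, 2, 993], 'q': [5, 7]}
{'p': [1, 2, 993], 'q': [5, 7], 'r': [20, 11]}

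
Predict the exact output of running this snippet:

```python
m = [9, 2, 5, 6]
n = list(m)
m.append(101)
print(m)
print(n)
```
[9, 2, 5, 6, 101]
[9, 2, 5, 6]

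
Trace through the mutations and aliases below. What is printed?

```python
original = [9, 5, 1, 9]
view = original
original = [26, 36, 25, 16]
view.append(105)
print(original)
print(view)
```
[26, 36, 25, 16]
[9, 5, 1, 9, 105]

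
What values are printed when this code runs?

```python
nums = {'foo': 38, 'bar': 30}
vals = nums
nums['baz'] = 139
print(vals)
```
{'foo': 38, 'bar': 30, 'baz': 139}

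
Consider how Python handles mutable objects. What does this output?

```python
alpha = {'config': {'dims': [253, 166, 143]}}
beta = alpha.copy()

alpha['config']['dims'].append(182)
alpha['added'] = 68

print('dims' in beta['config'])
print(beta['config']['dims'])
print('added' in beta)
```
True
[253, 166, 143, 182]
False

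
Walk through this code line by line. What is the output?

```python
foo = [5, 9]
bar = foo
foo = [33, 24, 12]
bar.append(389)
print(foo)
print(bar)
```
[33, 24, 12]
[5, 9, 389]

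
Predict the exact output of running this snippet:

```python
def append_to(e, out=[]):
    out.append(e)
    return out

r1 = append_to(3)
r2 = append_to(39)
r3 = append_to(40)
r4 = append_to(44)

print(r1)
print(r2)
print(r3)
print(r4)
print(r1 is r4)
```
[3, 39, 40, 44]
[3, 39, 40, 44]
[3, 39, 40, 44]
[3, 39, 40, 44]
True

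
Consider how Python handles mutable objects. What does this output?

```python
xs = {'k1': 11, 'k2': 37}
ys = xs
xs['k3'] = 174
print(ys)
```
{'k1': 11, 'k2': 37, 'k3': 174}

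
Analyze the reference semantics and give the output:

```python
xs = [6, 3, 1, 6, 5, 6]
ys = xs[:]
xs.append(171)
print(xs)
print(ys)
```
[6, 3, 1, 6, 5, 6, 171]
[6, 3, 1, 6, 5, 6]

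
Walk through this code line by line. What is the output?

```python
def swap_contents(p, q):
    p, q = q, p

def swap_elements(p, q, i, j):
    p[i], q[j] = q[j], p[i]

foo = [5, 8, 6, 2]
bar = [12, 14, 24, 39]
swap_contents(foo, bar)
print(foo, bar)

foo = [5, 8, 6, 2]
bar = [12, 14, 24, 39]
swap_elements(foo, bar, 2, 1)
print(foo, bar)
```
[5, 8, 6, 2] [12, 14, 24, 39]
[5, 8, 14, 2] [12, 6, 24, 39]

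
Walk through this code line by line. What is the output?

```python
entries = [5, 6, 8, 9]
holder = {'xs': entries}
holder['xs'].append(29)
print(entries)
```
[5, 6, 8, 9, 29]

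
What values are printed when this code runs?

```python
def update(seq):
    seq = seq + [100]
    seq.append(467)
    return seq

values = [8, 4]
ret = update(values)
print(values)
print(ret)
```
[8, 4]
[8, 4, 100, 467]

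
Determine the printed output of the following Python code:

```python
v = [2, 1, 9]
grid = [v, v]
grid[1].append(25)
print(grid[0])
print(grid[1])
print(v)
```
[2, 1, 9, 25]
[2, 1, 9, 25]
[2, 1, 9, 25]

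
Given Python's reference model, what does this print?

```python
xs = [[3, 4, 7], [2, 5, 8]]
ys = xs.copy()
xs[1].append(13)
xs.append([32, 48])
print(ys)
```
[[3, 4, 7], [2, 5, 8, 13]]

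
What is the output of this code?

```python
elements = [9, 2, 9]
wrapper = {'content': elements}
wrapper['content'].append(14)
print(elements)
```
[9, 2, 9, 14]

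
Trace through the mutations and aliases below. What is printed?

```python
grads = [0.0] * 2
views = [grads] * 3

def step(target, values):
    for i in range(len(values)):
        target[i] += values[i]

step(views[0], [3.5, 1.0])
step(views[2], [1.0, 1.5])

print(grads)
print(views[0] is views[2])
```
[4.5, 2.5]
True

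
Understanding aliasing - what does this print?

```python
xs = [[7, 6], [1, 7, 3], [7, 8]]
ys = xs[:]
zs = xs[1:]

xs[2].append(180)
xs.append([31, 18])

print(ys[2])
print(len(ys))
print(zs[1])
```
[7, 8, 180]
3
[7, 8, 180]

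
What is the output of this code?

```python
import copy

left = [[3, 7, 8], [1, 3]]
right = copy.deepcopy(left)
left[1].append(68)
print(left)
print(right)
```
[[3, 7, 8], [1, 3, 68]]
[[3, 7, 8], [1, 3]]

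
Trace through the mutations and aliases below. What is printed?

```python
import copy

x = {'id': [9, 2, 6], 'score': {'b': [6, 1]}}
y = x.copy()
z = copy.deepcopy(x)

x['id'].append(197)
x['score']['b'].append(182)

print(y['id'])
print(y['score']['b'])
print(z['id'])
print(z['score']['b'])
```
[9, 2, 6, 197]
[6, 1, 182]
[9, 2, 6]
[6, 1]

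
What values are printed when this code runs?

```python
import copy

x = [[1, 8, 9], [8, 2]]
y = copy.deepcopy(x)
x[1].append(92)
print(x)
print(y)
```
[[1, 8, 9], [8, 2, 92]]
[[1, 8, 9], [8, 2]]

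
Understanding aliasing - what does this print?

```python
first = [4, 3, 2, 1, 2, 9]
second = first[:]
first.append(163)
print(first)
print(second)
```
[4, 3, 2, 1, 2, 9, 163]
[4, 3, 2, 1, 2, 9]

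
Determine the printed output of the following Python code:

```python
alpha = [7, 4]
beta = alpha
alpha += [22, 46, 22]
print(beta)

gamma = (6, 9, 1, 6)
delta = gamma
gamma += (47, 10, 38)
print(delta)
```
[7, 4, 22, 46, 22]
(6, 9, 1, 6)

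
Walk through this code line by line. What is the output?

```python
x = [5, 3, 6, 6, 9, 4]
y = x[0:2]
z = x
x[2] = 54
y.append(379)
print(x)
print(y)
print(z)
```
[5, 3, 54, 6, 9, 4]
[5, 3, 379]
[5, 3, 54, 6, 9, 4]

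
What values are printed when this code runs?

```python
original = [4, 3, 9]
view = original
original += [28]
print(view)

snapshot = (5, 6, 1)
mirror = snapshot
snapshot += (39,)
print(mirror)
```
[4, 3, 9, 28]
(5, 6, 1)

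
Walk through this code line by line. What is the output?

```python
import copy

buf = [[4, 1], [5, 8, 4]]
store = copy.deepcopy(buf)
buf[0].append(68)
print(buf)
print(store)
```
[[4, 1, 68], [5, 8, 4]]
[[4, 1], [5, 8, 4]]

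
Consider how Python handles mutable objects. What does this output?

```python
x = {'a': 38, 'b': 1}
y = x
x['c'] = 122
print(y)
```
{'a': 38, 'b': 1, 'c': 122}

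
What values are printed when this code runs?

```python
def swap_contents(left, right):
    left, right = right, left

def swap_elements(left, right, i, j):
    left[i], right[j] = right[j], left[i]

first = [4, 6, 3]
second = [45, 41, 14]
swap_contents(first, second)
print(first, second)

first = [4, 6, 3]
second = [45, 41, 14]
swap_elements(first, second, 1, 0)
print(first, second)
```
[4, 6, 3] [45, 41, 14]
[4, 45, 3] [6, 41, 14]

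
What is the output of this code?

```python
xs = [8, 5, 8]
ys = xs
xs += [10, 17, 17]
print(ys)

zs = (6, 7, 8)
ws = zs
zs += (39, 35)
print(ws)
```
[8, 5, 8, 10, 17, 17]
(6, 7, 8)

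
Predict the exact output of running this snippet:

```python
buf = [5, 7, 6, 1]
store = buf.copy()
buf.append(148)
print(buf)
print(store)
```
[5, 7, 6, 1, 148]
[5, 7, 6, 1]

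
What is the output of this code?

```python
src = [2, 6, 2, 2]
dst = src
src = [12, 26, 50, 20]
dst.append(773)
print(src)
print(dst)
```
[12, 26, 50, 20]
[2, 6, 2, 2, 773]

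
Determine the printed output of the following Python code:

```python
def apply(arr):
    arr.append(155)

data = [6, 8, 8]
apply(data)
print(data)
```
[6, 8, 8, 155]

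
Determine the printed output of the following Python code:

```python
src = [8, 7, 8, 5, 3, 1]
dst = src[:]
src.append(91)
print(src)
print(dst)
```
[8, 7, 8, 5, 3, 1, 91]
[8, 7, 8, 5, 3, 1]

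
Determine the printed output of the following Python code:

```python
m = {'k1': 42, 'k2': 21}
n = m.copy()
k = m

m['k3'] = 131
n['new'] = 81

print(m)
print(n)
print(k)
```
{'k1': 42, 'k2': 21, 'k3': 131}
{'k1': 42, 'k2': 21, 'new': 81}
{'k1': 42, 'k2': 21, 'k3': 131}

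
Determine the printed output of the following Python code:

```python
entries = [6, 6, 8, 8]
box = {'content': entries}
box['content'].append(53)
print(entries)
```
[6, 6, 8, 8, 53]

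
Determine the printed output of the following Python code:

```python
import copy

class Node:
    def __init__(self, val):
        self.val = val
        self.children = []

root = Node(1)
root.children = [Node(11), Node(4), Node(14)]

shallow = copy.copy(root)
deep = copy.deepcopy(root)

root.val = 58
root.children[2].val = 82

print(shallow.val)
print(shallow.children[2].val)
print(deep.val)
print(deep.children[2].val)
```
1
82
1
14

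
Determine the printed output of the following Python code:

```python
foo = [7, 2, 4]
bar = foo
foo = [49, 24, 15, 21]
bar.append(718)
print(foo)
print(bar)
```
[49, 24, 15, 21]
[7, 2, 4, 718]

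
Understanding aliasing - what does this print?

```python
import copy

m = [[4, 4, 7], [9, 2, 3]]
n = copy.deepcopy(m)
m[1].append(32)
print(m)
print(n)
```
[[4, 4, 7], [9, 2, 3, 32]]
[[4, 4, 7], [9, 2, 3]]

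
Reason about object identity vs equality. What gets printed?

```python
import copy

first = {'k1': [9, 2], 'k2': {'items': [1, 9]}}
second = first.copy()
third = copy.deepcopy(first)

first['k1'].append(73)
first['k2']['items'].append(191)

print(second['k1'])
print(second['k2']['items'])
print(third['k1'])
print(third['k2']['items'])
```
[9, 2, 73]
[1, 9, 191]
[9, 2]
[1, 9]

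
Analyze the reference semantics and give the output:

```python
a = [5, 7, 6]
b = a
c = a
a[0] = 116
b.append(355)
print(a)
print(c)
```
[116, 7, 6, 355]
[116, 7, 6, 355]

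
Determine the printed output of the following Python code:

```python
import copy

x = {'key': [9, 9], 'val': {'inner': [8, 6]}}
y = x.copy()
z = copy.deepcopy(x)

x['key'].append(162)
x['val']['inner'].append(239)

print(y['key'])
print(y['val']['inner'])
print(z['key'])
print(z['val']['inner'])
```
[9, 9, 162]
[8, 6, 239]
[9, 9]
[8, 6]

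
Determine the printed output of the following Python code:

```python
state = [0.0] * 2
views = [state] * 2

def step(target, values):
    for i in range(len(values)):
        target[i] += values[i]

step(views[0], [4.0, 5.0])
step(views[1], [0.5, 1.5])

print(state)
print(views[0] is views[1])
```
[4.5, 6.5]
True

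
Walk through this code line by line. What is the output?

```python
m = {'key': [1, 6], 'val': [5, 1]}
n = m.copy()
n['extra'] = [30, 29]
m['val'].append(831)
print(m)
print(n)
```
{'key': [1, 6], 'val': [5, 1, 831]}
{'key': [1, 6], 'val': [5, 1, 831], 'extra': [30, 29]}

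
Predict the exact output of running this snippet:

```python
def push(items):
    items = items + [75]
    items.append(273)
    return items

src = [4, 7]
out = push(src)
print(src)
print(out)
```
[4, 7]
[4, 7, 75, 273]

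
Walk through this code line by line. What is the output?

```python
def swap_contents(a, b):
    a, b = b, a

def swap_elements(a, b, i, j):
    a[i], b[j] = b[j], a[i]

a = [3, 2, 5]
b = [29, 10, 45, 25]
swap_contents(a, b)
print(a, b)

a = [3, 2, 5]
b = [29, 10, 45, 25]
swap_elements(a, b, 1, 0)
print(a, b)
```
[3, 2, 5] [29, 10, 45, 25]
[3, 29, 5] [2, 10, 45, 25]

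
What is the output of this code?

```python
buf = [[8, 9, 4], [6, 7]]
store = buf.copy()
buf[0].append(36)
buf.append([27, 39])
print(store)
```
[[8, 9, 4, 36], [6, 7]]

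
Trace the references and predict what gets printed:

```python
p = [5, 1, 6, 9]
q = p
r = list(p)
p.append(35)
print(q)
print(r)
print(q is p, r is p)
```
[5, 1, 6, 9, 35]
[5, 1, 6, 9]
True False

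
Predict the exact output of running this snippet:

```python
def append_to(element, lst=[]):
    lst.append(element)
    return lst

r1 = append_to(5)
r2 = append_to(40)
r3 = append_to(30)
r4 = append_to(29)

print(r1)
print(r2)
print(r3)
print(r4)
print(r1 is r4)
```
[5, 40, 30, 29]
[5, 40, 30, 29]
[5, 40, 30, 29]
[5, 40, 30, 29]
True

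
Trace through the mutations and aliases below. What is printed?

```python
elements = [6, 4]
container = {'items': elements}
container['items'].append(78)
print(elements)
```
[6, 4, 78]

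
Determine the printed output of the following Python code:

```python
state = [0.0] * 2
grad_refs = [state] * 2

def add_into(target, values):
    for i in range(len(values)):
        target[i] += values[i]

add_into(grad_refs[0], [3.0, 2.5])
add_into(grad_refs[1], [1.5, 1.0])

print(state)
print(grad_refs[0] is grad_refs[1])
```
[4.5, 3.5]
True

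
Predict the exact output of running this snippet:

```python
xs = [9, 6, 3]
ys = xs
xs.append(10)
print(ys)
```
[9, 6, 3, 10]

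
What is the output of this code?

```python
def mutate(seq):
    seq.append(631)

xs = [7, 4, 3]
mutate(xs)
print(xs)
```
[7, 4, 3, 631]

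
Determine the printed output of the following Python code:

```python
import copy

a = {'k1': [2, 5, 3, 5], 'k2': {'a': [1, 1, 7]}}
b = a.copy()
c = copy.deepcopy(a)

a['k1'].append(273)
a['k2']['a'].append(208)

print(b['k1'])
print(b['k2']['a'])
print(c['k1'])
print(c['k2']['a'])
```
[2, 5, 3, 5, 273]
[1, 1, 7, 208]
[2, 5, 3, 5]
[1, 1, 7]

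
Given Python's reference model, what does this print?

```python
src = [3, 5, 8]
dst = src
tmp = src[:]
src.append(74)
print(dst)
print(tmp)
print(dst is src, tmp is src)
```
[3, 5, 8, 74]
[3, 5, 8]
True False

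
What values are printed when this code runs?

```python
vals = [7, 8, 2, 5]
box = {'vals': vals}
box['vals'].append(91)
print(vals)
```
[7, 8, 2, 5, 91]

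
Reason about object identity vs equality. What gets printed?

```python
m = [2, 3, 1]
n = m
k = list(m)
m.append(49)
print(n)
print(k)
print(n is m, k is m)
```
[2, 3, 1, 49]
[2, 3, 1]
True False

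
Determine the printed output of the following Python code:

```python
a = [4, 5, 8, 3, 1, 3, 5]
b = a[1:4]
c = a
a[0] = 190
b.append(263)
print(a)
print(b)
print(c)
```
[190, 5, 8, 3, 1, 3, 5]
[5, 8, 3, 263]
[190, 5, 8, 3, 1, 3, 5]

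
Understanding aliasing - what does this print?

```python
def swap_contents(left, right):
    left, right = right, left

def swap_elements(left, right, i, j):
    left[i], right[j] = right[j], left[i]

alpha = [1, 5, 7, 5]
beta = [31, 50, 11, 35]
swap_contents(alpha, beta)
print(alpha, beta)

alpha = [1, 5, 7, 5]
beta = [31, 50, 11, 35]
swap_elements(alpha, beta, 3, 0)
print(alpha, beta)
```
[1, 5, 7, 5] [31, 50, 11, 35]
[1, 5, 7, 31] [5, 50, 11, 35]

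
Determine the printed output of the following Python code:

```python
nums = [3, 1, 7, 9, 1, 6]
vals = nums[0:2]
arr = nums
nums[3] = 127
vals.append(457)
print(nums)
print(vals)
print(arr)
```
[3, 1, 7, 127, 1, 6]
[3, 1, 457]
[3, 1, 7, 127, 1, 6]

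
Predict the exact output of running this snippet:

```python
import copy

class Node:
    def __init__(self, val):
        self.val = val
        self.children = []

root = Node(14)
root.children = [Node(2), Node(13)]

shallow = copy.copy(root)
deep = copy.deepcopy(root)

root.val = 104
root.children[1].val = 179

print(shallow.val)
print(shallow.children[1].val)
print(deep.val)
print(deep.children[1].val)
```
14
179
14
13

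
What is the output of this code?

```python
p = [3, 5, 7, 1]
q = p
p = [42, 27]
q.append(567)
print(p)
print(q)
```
[42, 27]
[3, 5, 7, 1, 567]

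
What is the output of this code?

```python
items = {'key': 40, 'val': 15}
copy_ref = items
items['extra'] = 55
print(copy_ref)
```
{'key': 40, 'val': 15, 'extra': 55}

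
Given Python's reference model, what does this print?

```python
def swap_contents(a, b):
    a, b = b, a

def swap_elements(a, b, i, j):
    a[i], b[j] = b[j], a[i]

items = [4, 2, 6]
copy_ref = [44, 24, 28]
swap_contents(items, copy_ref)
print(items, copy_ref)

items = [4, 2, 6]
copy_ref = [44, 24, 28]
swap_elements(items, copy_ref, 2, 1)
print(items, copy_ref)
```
[4, 2, 6] [44, 24, 28]
[4, 2, 24] [44, 6, 28]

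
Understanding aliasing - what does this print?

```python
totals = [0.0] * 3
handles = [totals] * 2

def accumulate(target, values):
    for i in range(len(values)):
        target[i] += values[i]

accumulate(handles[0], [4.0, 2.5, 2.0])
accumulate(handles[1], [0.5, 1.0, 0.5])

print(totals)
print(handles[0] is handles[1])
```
[4.5, 3.5, 2.5]
True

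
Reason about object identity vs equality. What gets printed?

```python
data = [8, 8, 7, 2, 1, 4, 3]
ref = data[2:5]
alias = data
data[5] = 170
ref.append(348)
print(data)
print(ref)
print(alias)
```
[8, 8, 7, 2, 1, 170, 3]
[7, 2, 1, 348]
[8, 8, 7, 2, 1, 170, 3]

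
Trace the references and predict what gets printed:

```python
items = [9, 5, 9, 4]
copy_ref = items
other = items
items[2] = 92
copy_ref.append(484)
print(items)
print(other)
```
[9, 5, 92, 4, 484]
[9, 5, 92, 4, 484]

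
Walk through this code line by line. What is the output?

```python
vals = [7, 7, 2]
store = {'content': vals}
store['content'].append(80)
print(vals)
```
[7, 7, 2, 80]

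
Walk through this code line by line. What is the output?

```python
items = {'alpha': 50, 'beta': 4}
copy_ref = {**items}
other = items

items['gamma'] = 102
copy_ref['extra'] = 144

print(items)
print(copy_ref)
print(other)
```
{'alpha': 50, 'beta': 4, 'gamma': 102}
{'alpha': 50, 'beta': 4, 'extra': 144}
{'alpha': 50, 'beta': 4, 'gamma': 102}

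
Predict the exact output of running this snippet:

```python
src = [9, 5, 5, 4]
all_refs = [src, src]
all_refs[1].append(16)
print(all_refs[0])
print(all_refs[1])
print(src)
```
[9, 5, 5, 4, 16]
[9, 5, 5, 4, 16]
[9, 5, 5, 4, 16]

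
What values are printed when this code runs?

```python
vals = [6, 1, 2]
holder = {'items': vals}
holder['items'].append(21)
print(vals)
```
[6, 1, 2, 21]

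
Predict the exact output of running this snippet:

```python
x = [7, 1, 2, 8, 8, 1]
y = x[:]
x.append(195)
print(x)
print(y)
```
[7, 1, 2, 8, 8, 1, 195]
[7, 1, 2, 8, 8, 1]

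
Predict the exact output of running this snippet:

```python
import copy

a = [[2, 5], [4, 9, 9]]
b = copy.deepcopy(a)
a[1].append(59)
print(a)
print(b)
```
[[2, 5], [4, 9, 9, 59]]
[[2, 5], [4, 9, 9]]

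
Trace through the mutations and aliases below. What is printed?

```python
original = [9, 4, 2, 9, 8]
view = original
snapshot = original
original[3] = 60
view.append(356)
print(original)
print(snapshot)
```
[9, 4, 2, 60, 8, 356]
[9, 4, 2, 60, 8, 356]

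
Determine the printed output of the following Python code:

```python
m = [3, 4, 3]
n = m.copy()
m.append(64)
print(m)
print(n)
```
[3, 4, 3, 64]
[3, 4, 3]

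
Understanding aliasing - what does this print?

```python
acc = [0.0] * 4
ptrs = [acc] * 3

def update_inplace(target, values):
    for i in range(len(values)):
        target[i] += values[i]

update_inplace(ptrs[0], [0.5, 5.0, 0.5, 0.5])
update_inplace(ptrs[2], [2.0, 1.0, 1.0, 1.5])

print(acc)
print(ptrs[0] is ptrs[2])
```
[2.5, 6.0, 1.5, 2.0]
True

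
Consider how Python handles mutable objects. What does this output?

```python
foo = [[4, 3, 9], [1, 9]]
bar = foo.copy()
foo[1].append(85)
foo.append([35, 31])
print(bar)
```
[[4, 3, 9], [1, 9, 85]]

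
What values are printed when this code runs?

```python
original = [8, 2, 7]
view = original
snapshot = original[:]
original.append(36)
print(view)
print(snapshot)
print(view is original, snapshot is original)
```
[8, 2, 7, 36]
[8, 2, 7]
True False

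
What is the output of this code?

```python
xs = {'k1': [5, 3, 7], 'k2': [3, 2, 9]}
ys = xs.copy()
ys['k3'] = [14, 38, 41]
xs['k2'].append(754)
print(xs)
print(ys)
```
{'k1': [5, 3, 7], 'k2': [3, 2, 9, 754]}
{'k1': [5, 3, 7], 'k2': [3, 2, 9, 754], 'k3': [14, 38, 41]}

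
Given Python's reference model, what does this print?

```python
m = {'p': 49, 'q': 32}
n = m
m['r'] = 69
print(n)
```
{'p': 49, 'q': 32, 'r': 69}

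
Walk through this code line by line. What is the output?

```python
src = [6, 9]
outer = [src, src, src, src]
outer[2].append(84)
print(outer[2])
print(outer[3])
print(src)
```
[6, 9, 84]
[6, 9, 84]
[6, 9, 84]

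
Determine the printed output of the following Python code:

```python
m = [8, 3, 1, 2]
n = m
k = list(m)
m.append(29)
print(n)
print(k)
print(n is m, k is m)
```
[8, 3, 1, 2, 29]
[8, 3, 1, 2]
True False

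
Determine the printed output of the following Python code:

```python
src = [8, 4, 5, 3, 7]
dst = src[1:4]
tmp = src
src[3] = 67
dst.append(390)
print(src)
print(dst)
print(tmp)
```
[8, 4, 5, 67, 7]
[4, 5, 3, 390]
[8, 4, 5, 67, 7]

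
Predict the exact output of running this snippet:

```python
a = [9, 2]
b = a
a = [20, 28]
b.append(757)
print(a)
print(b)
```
[20, 28]
[9, 2, 757]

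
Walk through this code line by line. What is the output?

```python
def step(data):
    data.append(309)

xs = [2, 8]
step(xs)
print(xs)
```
[2, 8, 309]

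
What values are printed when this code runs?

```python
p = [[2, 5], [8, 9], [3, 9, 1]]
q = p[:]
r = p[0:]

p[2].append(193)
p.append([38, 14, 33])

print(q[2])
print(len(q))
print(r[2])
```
[3, 9, 1, 193]
3
[3, 9, 1, 193]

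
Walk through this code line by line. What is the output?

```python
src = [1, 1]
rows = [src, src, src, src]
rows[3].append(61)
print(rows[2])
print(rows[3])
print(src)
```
[1, 1, 61]
[1, 1, 61]
[1, 1, 61]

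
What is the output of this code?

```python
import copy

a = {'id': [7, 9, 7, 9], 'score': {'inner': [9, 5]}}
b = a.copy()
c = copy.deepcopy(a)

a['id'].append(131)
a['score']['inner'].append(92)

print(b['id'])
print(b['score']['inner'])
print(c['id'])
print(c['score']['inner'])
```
[7, 9, 7, 9, 131]
[9, 5, 92]
[7, 9, 7, 9]
[9, 5]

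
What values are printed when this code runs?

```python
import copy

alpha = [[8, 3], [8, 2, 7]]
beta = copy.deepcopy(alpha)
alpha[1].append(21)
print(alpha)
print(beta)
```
[[8, 3], [8, 2, 7, 21]]
[[8, 3], [8, 2, 7]]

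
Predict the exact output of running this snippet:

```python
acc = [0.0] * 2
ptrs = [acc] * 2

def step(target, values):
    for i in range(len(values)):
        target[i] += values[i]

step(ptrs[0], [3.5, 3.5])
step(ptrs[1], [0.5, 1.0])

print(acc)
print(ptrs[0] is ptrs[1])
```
[4.0, 4.5]
True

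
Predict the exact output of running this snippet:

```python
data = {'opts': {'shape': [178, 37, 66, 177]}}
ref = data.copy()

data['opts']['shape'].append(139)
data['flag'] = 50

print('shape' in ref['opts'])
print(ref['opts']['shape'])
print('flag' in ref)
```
True
[178, 37, 66, 177, 139]
False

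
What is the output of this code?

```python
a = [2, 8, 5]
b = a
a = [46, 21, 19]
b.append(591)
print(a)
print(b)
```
[46, 21, 19]
[2, 8, 5, 591]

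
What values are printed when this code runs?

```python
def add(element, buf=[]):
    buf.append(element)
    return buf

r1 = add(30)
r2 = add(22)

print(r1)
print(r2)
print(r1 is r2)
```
[30, 22]
[30, 22]
True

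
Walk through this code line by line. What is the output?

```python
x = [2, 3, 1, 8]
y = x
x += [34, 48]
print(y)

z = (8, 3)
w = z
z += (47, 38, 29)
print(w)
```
[2, 3, 1, 8, 34, 48]
(8, 3)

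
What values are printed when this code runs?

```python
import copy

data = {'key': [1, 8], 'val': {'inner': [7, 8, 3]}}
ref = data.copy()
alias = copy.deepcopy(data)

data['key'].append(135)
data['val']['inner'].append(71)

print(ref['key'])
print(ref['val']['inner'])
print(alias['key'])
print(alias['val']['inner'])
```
[1, 8, 135]
[7, 8, 3, 71]
[1, 8]
[7, 8, 3]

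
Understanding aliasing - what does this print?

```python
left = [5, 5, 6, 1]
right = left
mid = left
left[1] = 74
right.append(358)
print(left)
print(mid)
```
[5, 74, 6, 1, 358]
[5, 74, 6, 1, 358]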